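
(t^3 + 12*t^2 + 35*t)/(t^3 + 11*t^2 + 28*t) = (t + 5)/(t + 4)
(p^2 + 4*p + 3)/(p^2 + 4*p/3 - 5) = 3*(p + 1)/(3*p - 5)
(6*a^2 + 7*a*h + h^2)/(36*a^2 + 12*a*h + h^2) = (a + h)/(6*a + h)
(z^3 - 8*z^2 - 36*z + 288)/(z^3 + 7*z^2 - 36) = (z^2 - 14*z + 48)/(z^2 + z - 6)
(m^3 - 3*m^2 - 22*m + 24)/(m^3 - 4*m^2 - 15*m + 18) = (m + 4)/(m + 3)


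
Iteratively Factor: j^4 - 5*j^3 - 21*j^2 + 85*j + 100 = (j + 1)*(j^3 - 6*j^2 - 15*j + 100) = (j - 5)*(j + 1)*(j^2 - j - 20) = (j - 5)^2*(j + 1)*(j + 4)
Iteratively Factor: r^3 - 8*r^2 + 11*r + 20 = (r + 1)*(r^2 - 9*r + 20) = (r - 4)*(r + 1)*(r - 5)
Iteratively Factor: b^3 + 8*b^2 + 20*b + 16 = (b + 2)*(b^2 + 6*b + 8) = (b + 2)^2*(b + 4)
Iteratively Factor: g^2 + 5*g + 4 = (g + 4)*(g + 1)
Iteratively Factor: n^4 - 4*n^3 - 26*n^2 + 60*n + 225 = (n - 5)*(n^3 + n^2 - 21*n - 45) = (n - 5)^2*(n^2 + 6*n + 9) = (n - 5)^2*(n + 3)*(n + 3)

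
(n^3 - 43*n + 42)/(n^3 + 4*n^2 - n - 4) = (n^2 + n - 42)/(n^2 + 5*n + 4)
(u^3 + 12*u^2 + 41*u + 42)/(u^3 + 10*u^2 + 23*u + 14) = (u + 3)/(u + 1)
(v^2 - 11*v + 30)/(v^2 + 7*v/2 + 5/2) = 2*(v^2 - 11*v + 30)/(2*v^2 + 7*v + 5)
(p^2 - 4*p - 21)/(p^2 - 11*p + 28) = (p + 3)/(p - 4)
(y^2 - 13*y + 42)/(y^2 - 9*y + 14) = (y - 6)/(y - 2)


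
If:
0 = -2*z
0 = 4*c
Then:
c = 0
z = 0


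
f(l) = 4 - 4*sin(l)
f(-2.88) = 5.03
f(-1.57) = 8.00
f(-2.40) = 6.70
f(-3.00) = 4.56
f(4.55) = 7.95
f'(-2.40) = 2.95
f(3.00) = 3.44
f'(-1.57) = -0.00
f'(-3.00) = 3.96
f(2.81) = 2.70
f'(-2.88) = 3.86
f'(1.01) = -2.13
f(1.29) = 0.16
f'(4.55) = 0.65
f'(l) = -4*cos(l)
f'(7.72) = -0.53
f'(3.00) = 3.96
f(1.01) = 0.61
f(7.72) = 0.04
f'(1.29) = -1.11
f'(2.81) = 3.78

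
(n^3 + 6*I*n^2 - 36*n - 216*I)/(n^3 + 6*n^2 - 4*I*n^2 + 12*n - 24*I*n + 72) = (n^2 + 6*n*(-1 + I) - 36*I)/(n^2 - 4*I*n + 12)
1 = 1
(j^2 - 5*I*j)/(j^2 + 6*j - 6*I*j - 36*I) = j*(j - 5*I)/(j^2 + 6*j*(1 - I) - 36*I)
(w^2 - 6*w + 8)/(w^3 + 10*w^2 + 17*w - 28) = (w^2 - 6*w + 8)/(w^3 + 10*w^2 + 17*w - 28)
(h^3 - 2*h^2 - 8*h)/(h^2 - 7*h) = (h^2 - 2*h - 8)/(h - 7)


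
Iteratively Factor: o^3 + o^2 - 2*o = (o)*(o^2 + o - 2) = o*(o + 2)*(o - 1)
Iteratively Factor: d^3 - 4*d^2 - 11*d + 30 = (d - 5)*(d^2 + d - 6) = (d - 5)*(d - 2)*(d + 3)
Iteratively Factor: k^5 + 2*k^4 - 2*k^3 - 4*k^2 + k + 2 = (k - 1)*(k^4 + 3*k^3 + k^2 - 3*k - 2) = (k - 1)*(k + 2)*(k^3 + k^2 - k - 1) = (k - 1)*(k + 1)*(k + 2)*(k^2 - 1) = (k - 1)*(k + 1)^2*(k + 2)*(k - 1)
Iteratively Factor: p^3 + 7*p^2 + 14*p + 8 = (p + 1)*(p^2 + 6*p + 8) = (p + 1)*(p + 4)*(p + 2)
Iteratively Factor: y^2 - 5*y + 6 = (y - 3)*(y - 2)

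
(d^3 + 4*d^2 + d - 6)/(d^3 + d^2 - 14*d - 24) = (d - 1)/(d - 4)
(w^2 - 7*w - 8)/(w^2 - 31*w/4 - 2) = 4*(w + 1)/(4*w + 1)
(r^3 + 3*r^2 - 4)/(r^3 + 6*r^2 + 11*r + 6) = (r^2 + r - 2)/(r^2 + 4*r + 3)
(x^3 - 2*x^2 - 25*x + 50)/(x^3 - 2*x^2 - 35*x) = (x^2 - 7*x + 10)/(x*(x - 7))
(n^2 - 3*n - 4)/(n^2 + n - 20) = (n + 1)/(n + 5)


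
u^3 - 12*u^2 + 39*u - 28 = (u - 7)*(u - 4)*(u - 1)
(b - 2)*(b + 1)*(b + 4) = b^3 + 3*b^2 - 6*b - 8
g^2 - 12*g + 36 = (g - 6)^2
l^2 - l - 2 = (l - 2)*(l + 1)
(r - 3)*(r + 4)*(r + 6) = r^3 + 7*r^2 - 6*r - 72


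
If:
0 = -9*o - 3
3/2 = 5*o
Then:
No Solution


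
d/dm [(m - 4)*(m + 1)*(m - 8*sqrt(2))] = 3*m^2 - 16*sqrt(2)*m - 6*m - 4 + 24*sqrt(2)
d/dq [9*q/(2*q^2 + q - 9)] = 9*(2*q^2 - q*(4*q + 1) + q - 9)/(2*q^2 + q - 9)^2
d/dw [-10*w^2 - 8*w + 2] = -20*w - 8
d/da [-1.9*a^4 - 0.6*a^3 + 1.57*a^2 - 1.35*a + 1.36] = -7.6*a^3 - 1.8*a^2 + 3.14*a - 1.35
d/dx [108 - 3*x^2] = -6*x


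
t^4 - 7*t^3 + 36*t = t*(t - 6)*(t - 3)*(t + 2)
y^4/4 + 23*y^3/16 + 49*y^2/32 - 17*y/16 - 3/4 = (y/4 + 1)*(y - 3/4)*(y + 1/2)*(y + 2)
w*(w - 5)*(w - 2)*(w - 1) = w^4 - 8*w^3 + 17*w^2 - 10*w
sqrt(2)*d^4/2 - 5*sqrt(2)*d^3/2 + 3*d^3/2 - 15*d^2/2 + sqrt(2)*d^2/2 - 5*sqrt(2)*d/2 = d*(d - 5)*(d + sqrt(2)/2)*(sqrt(2)*d/2 + 1)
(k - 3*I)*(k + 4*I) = k^2 + I*k + 12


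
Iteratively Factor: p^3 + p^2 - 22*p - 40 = (p - 5)*(p^2 + 6*p + 8) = (p - 5)*(p + 4)*(p + 2)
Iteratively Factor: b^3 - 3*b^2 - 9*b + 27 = (b - 3)*(b^2 - 9) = (b - 3)*(b + 3)*(b - 3)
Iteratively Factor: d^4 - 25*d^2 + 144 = (d + 4)*(d^3 - 4*d^2 - 9*d + 36) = (d - 4)*(d + 4)*(d^2 - 9) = (d - 4)*(d - 3)*(d + 4)*(d + 3)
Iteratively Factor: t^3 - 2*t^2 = (t - 2)*(t^2) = t*(t - 2)*(t)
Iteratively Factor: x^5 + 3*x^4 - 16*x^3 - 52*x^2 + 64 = (x - 1)*(x^4 + 4*x^3 - 12*x^2 - 64*x - 64) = (x - 1)*(x + 4)*(x^3 - 12*x - 16) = (x - 1)*(x + 2)*(x + 4)*(x^2 - 2*x - 8) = (x - 4)*(x - 1)*(x + 2)*(x + 4)*(x + 2)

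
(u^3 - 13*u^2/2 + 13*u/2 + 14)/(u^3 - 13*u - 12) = (u - 7/2)/(u + 3)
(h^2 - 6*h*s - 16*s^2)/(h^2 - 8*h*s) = (h + 2*s)/h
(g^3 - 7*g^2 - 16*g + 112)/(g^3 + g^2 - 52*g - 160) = (g^2 - 11*g + 28)/(g^2 - 3*g - 40)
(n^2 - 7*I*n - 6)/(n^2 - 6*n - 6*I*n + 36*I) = (n - I)/(n - 6)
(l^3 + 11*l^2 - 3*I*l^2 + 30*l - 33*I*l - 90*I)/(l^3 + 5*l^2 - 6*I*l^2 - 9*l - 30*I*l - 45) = (l + 6)/(l - 3*I)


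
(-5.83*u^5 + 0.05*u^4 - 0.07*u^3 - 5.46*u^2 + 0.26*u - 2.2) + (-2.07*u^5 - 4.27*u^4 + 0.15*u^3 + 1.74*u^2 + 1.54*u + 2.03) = -7.9*u^5 - 4.22*u^4 + 0.08*u^3 - 3.72*u^2 + 1.8*u - 0.17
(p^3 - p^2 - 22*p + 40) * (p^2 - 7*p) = p^5 - 8*p^4 - 15*p^3 + 194*p^2 - 280*p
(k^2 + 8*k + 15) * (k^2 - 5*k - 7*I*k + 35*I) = k^4 + 3*k^3 - 7*I*k^3 - 25*k^2 - 21*I*k^2 - 75*k + 175*I*k + 525*I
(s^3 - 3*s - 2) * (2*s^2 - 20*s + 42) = 2*s^5 - 20*s^4 + 36*s^3 + 56*s^2 - 86*s - 84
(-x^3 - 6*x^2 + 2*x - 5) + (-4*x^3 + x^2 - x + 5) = -5*x^3 - 5*x^2 + x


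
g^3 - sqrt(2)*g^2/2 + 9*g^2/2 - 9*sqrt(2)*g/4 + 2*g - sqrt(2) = (g + 1/2)*(g + 4)*(g - sqrt(2)/2)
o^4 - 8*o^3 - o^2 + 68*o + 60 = (o - 6)*(o - 5)*(o + 1)*(o + 2)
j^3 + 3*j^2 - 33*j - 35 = (j - 5)*(j + 1)*(j + 7)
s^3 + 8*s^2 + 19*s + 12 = (s + 1)*(s + 3)*(s + 4)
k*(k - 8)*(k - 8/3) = k^3 - 32*k^2/3 + 64*k/3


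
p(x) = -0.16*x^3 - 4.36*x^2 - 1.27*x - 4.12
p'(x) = -0.48*x^2 - 8.72*x - 1.27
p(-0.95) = -6.71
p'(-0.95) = 6.58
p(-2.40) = -23.97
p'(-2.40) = 16.89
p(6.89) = -272.18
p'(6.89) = -84.14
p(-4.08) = -60.65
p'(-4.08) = 26.32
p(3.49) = -68.46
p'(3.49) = -37.55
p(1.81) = -21.65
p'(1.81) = -18.63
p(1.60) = -17.97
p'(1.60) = -16.45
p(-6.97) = -152.90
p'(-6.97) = 36.19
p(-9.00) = -229.21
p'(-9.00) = 38.33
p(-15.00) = -426.07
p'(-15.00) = 21.53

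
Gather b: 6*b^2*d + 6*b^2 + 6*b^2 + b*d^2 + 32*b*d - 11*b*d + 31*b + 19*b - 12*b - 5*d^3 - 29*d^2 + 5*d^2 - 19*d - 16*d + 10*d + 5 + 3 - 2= b^2*(6*d + 12) + b*(d^2 + 21*d + 38) - 5*d^3 - 24*d^2 - 25*d + 6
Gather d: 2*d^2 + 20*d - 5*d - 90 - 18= 2*d^2 + 15*d - 108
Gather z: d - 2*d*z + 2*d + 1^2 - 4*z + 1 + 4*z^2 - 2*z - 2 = 3*d + 4*z^2 + z*(-2*d - 6)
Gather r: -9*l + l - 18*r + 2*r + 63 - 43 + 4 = -8*l - 16*r + 24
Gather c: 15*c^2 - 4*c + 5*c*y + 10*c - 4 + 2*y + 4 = 15*c^2 + c*(5*y + 6) + 2*y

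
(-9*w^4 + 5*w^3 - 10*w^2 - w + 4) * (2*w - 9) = -18*w^5 + 91*w^4 - 65*w^3 + 88*w^2 + 17*w - 36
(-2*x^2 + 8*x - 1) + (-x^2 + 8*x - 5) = -3*x^2 + 16*x - 6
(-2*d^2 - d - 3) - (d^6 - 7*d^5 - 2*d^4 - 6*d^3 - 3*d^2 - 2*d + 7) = -d^6 + 7*d^5 + 2*d^4 + 6*d^3 + d^2 + d - 10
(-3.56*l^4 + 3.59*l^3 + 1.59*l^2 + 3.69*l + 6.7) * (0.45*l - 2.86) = -1.602*l^5 + 11.7971*l^4 - 9.5519*l^3 - 2.8869*l^2 - 7.5384*l - 19.162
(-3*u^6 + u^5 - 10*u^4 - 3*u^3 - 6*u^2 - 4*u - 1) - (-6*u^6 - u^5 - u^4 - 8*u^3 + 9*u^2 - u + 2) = 3*u^6 + 2*u^5 - 9*u^4 + 5*u^3 - 15*u^2 - 3*u - 3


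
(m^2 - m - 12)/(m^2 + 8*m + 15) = (m - 4)/(m + 5)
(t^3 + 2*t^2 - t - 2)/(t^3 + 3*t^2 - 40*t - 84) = (t^2 - 1)/(t^2 + t - 42)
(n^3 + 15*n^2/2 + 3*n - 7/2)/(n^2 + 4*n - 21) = (2*n^2 + n - 1)/(2*(n - 3))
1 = 1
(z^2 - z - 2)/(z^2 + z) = (z - 2)/z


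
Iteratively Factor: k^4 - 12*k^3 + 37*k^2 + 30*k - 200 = (k - 5)*(k^3 - 7*k^2 + 2*k + 40) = (k - 5)*(k + 2)*(k^2 - 9*k + 20) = (k - 5)^2*(k + 2)*(k - 4)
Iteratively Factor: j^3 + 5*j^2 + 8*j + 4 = (j + 2)*(j^2 + 3*j + 2) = (j + 1)*(j + 2)*(j + 2)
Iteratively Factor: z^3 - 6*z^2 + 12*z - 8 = (z - 2)*(z^2 - 4*z + 4) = (z - 2)^2*(z - 2)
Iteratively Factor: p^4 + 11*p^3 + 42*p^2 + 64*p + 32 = (p + 4)*(p^3 + 7*p^2 + 14*p + 8) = (p + 4)^2*(p^2 + 3*p + 2) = (p + 2)*(p + 4)^2*(p + 1)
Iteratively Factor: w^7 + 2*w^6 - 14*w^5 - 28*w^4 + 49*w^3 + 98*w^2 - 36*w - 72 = (w + 3)*(w^6 - w^5 - 11*w^4 + 5*w^3 + 34*w^2 - 4*w - 24) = (w - 3)*(w + 3)*(w^5 + 2*w^4 - 5*w^3 - 10*w^2 + 4*w + 8) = (w - 3)*(w - 2)*(w + 3)*(w^4 + 4*w^3 + 3*w^2 - 4*w - 4) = (w - 3)*(w - 2)*(w - 1)*(w + 3)*(w^3 + 5*w^2 + 8*w + 4) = (w - 3)*(w - 2)*(w - 1)*(w + 1)*(w + 3)*(w^2 + 4*w + 4) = (w - 3)*(w - 2)*(w - 1)*(w + 1)*(w + 2)*(w + 3)*(w + 2)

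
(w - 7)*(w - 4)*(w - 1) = w^3 - 12*w^2 + 39*w - 28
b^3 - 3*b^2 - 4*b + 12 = (b - 3)*(b - 2)*(b + 2)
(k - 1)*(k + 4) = k^2 + 3*k - 4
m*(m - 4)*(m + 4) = m^3 - 16*m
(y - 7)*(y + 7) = y^2 - 49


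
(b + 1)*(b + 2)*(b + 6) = b^3 + 9*b^2 + 20*b + 12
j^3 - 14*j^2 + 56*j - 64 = (j - 8)*(j - 4)*(j - 2)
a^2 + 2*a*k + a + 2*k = (a + 1)*(a + 2*k)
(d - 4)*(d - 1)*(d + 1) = d^3 - 4*d^2 - d + 4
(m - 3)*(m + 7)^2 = m^3 + 11*m^2 + 7*m - 147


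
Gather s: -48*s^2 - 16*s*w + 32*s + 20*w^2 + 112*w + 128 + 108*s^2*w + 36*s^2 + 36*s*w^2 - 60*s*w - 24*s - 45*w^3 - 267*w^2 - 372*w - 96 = s^2*(108*w - 12) + s*(36*w^2 - 76*w + 8) - 45*w^3 - 247*w^2 - 260*w + 32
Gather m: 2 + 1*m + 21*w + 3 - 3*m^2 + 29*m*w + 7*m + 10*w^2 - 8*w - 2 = -3*m^2 + m*(29*w + 8) + 10*w^2 + 13*w + 3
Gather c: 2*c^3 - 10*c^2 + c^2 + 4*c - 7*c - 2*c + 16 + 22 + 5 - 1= 2*c^3 - 9*c^2 - 5*c + 42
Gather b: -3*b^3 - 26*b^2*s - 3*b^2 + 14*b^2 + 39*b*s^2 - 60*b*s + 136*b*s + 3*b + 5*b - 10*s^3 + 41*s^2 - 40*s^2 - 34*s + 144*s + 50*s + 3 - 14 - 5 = -3*b^3 + b^2*(11 - 26*s) + b*(39*s^2 + 76*s + 8) - 10*s^3 + s^2 + 160*s - 16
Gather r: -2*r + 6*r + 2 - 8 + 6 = 4*r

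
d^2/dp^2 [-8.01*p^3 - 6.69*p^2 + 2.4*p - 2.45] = -48.06*p - 13.38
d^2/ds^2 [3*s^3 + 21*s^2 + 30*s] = 18*s + 42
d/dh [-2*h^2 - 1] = -4*h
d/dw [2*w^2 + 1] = 4*w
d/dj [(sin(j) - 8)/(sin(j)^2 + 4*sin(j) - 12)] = (16*sin(j) + cos(j)^2 + 19)*cos(j)/(sin(j)^2 + 4*sin(j) - 12)^2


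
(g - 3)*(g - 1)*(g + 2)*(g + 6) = g^4 + 4*g^3 - 17*g^2 - 24*g + 36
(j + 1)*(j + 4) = j^2 + 5*j + 4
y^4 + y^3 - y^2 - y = y*(y - 1)*(y + 1)^2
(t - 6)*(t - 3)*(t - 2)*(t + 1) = t^4 - 10*t^3 + 25*t^2 - 36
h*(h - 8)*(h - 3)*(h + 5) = h^4 - 6*h^3 - 31*h^2 + 120*h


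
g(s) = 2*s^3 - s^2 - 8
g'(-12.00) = 888.00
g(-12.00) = -3608.00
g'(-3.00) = 60.00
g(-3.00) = -71.00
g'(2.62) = 35.95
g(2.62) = 21.11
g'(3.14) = 52.88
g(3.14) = 44.06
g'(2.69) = 38.04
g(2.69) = 23.69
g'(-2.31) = 36.64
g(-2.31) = -37.99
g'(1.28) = 7.27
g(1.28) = -5.44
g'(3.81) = 79.48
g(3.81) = 88.10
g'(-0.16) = 0.47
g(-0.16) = -8.03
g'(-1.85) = 24.24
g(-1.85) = -24.09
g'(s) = 6*s^2 - 2*s = 2*s*(3*s - 1)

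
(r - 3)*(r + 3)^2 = r^3 + 3*r^2 - 9*r - 27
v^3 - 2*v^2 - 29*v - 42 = (v - 7)*(v + 2)*(v + 3)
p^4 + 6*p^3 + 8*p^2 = p^2*(p + 2)*(p + 4)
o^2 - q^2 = (o - q)*(o + q)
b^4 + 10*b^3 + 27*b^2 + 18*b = b*(b + 1)*(b + 3)*(b + 6)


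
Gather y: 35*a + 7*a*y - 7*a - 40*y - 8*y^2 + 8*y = 28*a - 8*y^2 + y*(7*a - 32)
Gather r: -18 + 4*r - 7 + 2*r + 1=6*r - 24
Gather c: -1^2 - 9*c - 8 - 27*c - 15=-36*c - 24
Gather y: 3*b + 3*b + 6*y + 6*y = 6*b + 12*y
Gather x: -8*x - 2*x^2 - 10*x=-2*x^2 - 18*x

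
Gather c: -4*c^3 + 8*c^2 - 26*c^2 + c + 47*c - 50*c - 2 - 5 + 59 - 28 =-4*c^3 - 18*c^2 - 2*c + 24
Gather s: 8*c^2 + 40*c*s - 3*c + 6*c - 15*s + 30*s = 8*c^2 + 3*c + s*(40*c + 15)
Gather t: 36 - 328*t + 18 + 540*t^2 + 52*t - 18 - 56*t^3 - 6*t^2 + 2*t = -56*t^3 + 534*t^2 - 274*t + 36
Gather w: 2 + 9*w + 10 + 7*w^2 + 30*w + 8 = 7*w^2 + 39*w + 20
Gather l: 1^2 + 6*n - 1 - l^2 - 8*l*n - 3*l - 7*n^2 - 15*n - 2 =-l^2 + l*(-8*n - 3) - 7*n^2 - 9*n - 2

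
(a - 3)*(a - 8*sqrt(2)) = a^2 - 8*sqrt(2)*a - 3*a + 24*sqrt(2)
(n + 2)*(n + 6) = n^2 + 8*n + 12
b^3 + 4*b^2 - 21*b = b*(b - 3)*(b + 7)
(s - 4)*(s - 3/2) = s^2 - 11*s/2 + 6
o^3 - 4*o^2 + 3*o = o*(o - 3)*(o - 1)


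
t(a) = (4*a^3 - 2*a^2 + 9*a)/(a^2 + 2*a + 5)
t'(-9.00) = 4.03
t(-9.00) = -46.46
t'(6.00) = 3.65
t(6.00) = 15.96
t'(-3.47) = 5.80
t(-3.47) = -22.02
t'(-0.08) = 2.00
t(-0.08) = -0.15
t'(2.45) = 2.60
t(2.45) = 4.33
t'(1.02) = 1.45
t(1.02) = 1.40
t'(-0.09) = 2.02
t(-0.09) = -0.17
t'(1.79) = 2.11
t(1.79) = 2.77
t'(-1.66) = 8.38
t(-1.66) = -8.74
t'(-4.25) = 4.98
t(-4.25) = -26.19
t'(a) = (-2*a - 2)*(4*a^3 - 2*a^2 + 9*a)/(a^2 + 2*a + 5)^2 + (12*a^2 - 4*a + 9)/(a^2 + 2*a + 5)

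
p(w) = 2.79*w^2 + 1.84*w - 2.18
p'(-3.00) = -14.90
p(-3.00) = 17.41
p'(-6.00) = -31.64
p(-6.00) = 87.22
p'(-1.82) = -8.32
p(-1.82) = 3.71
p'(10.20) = 58.76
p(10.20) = 306.86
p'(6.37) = 37.38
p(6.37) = 122.75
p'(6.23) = 36.60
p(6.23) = 117.57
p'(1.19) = 8.48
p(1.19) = 3.96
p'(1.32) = 9.21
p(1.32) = 5.11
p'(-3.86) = -19.70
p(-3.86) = 32.29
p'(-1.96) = -9.10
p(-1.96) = 4.93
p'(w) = 5.58*w + 1.84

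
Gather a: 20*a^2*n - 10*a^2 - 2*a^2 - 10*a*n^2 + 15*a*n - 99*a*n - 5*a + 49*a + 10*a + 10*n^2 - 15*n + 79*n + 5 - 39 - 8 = a^2*(20*n - 12) + a*(-10*n^2 - 84*n + 54) + 10*n^2 + 64*n - 42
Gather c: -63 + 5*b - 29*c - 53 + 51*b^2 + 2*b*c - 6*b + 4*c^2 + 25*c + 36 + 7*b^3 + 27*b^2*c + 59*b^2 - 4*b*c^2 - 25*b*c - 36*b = 7*b^3 + 110*b^2 - 37*b + c^2*(4 - 4*b) + c*(27*b^2 - 23*b - 4) - 80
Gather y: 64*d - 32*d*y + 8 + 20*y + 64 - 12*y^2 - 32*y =64*d - 12*y^2 + y*(-32*d - 12) + 72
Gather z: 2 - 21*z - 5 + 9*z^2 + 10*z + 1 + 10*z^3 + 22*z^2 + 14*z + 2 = 10*z^3 + 31*z^2 + 3*z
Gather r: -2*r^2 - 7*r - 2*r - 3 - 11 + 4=-2*r^2 - 9*r - 10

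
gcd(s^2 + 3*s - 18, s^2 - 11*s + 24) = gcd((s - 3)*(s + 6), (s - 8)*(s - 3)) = s - 3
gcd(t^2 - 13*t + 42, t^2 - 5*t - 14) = t - 7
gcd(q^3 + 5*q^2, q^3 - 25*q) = q^2 + 5*q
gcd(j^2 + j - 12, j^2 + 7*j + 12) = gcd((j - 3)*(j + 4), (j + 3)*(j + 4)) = j + 4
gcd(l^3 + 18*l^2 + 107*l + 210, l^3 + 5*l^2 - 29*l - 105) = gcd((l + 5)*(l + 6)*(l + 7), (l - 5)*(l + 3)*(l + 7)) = l + 7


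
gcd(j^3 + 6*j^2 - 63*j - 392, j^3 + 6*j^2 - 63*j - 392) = j^3 + 6*j^2 - 63*j - 392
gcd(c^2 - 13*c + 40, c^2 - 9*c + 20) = c - 5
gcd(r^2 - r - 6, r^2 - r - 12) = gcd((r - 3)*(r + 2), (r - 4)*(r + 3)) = 1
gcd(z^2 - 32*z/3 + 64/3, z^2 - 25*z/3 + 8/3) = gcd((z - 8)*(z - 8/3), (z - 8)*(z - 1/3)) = z - 8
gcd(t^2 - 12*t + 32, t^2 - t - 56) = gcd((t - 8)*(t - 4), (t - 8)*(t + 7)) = t - 8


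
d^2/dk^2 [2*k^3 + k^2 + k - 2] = 12*k + 2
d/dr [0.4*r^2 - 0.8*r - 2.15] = 0.8*r - 0.8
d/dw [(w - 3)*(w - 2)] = 2*w - 5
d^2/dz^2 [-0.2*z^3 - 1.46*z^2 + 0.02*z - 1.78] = -1.2*z - 2.92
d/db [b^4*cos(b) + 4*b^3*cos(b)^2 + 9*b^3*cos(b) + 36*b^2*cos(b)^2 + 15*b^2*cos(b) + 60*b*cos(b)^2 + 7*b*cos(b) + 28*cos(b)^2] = -b^4*sin(b) - 9*b^3*sin(b) - 4*b^3*sin(2*b) + 4*b^3*cos(b) - 15*b^2*sin(b) - 36*b^2*sin(2*b) + 12*b^2*cos(b)^2 + 27*b^2*cos(b) - 7*b*sin(b) - 60*b*sin(2*b) + 72*b*cos(b)^2 + 30*b*cos(b) - 28*sin(2*b) + 60*cos(b)^2 + 7*cos(b)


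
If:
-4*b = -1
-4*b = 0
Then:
No Solution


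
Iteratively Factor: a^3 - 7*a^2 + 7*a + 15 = (a - 5)*(a^2 - 2*a - 3) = (a - 5)*(a - 3)*(a + 1)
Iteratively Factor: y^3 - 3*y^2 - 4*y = (y)*(y^2 - 3*y - 4) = y*(y - 4)*(y + 1)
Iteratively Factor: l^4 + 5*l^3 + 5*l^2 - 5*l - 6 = (l + 3)*(l^3 + 2*l^2 - l - 2) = (l + 1)*(l + 3)*(l^2 + l - 2) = (l - 1)*(l + 1)*(l + 3)*(l + 2)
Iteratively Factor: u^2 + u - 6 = (u - 2)*(u + 3)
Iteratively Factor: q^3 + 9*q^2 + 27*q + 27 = (q + 3)*(q^2 + 6*q + 9) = (q + 3)^2*(q + 3)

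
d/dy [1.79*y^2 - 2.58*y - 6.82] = 3.58*y - 2.58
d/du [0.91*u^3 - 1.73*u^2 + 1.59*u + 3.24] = 2.73*u^2 - 3.46*u + 1.59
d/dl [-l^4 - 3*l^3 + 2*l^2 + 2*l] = -4*l^3 - 9*l^2 + 4*l + 2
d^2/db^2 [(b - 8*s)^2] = 2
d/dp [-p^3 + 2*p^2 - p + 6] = -3*p^2 + 4*p - 1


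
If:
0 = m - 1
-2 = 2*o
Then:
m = 1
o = -1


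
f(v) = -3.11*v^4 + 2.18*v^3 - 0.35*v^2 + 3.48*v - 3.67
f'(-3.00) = 400.32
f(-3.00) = -328.03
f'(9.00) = -8541.84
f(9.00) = -18816.19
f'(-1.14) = 31.21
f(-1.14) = -16.57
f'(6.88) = -3742.99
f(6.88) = -6254.45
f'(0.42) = 3.42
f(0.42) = -2.21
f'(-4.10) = 973.66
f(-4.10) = -1052.88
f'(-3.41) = 575.18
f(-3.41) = -526.56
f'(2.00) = -71.28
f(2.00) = -30.43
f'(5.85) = -2267.31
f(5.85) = -3201.22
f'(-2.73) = 307.24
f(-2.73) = -232.88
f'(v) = -12.44*v^3 + 6.54*v^2 - 0.7*v + 3.48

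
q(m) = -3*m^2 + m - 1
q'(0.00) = 1.00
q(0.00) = -1.00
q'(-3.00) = 19.00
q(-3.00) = -31.00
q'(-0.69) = 5.14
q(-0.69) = -3.12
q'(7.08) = -41.48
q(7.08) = -144.30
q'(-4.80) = 29.80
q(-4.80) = -74.92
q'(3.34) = -19.04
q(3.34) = -31.13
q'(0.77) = -3.62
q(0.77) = -2.01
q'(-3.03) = 19.18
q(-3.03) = -31.57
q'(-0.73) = 5.38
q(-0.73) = -3.33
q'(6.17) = -36.02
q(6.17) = -109.04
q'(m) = 1 - 6*m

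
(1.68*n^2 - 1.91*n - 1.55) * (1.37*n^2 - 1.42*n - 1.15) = 2.3016*n^4 - 5.0023*n^3 - 1.3433*n^2 + 4.3975*n + 1.7825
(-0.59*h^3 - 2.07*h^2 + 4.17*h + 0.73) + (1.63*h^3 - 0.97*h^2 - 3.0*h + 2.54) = 1.04*h^3 - 3.04*h^2 + 1.17*h + 3.27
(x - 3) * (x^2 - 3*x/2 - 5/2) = x^3 - 9*x^2/2 + 2*x + 15/2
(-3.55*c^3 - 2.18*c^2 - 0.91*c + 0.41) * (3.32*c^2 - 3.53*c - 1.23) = -11.786*c^5 + 5.2939*c^4 + 9.0407*c^3 + 7.2549*c^2 - 0.328*c - 0.5043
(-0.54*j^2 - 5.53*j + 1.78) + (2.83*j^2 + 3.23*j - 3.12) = 2.29*j^2 - 2.3*j - 1.34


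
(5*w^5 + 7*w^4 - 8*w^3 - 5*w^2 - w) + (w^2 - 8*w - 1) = 5*w^5 + 7*w^4 - 8*w^3 - 4*w^2 - 9*w - 1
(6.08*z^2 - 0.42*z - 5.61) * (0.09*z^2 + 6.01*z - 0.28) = 0.5472*z^4 + 36.503*z^3 - 4.7315*z^2 - 33.5985*z + 1.5708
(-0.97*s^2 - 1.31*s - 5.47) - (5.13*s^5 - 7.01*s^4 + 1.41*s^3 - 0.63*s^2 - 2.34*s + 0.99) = -5.13*s^5 + 7.01*s^4 - 1.41*s^3 - 0.34*s^2 + 1.03*s - 6.46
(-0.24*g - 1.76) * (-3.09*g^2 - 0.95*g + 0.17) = 0.7416*g^3 + 5.6664*g^2 + 1.6312*g - 0.2992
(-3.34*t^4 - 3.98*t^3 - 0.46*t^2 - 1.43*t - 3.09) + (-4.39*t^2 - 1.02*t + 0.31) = -3.34*t^4 - 3.98*t^3 - 4.85*t^2 - 2.45*t - 2.78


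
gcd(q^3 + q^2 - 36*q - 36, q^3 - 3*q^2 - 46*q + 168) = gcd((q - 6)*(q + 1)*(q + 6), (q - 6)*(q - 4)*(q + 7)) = q - 6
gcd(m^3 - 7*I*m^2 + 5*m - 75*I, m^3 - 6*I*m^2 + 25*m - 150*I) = m - 5*I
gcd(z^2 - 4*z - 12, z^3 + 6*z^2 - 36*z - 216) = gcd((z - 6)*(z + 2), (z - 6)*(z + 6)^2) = z - 6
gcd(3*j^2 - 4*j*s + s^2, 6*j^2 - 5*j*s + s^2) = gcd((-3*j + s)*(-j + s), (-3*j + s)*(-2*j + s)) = -3*j + s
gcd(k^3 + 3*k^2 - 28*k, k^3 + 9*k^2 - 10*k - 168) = k^2 + 3*k - 28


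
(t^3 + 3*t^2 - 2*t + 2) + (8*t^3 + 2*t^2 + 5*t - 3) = 9*t^3 + 5*t^2 + 3*t - 1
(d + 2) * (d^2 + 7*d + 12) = d^3 + 9*d^2 + 26*d + 24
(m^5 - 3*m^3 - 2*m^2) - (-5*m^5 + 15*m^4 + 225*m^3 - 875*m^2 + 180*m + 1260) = 6*m^5 - 15*m^4 - 228*m^3 + 873*m^2 - 180*m - 1260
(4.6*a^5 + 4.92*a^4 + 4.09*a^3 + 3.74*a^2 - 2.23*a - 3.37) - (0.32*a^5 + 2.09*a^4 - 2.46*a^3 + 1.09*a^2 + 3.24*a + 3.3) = 4.28*a^5 + 2.83*a^4 + 6.55*a^3 + 2.65*a^2 - 5.47*a - 6.67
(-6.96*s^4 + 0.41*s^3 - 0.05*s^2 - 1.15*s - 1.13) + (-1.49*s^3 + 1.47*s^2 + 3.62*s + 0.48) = -6.96*s^4 - 1.08*s^3 + 1.42*s^2 + 2.47*s - 0.65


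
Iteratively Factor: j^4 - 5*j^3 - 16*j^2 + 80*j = (j - 4)*(j^3 - j^2 - 20*j) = j*(j - 4)*(j^2 - j - 20) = j*(j - 5)*(j - 4)*(j + 4)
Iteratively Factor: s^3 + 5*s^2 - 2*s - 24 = (s - 2)*(s^2 + 7*s + 12) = (s - 2)*(s + 3)*(s + 4)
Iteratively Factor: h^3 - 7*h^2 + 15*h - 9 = (h - 3)*(h^2 - 4*h + 3) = (h - 3)*(h - 1)*(h - 3)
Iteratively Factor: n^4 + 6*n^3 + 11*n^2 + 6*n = (n)*(n^3 + 6*n^2 + 11*n + 6) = n*(n + 2)*(n^2 + 4*n + 3) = n*(n + 1)*(n + 2)*(n + 3)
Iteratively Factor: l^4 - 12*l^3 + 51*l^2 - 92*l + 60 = (l - 3)*(l^3 - 9*l^2 + 24*l - 20) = (l - 3)*(l - 2)*(l^2 - 7*l + 10) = (l - 3)*(l - 2)^2*(l - 5)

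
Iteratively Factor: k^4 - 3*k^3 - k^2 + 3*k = (k - 1)*(k^3 - 2*k^2 - 3*k) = (k - 3)*(k - 1)*(k^2 + k) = (k - 3)*(k - 1)*(k + 1)*(k)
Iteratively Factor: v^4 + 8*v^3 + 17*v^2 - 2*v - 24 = (v - 1)*(v^3 + 9*v^2 + 26*v + 24) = (v - 1)*(v + 3)*(v^2 + 6*v + 8) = (v - 1)*(v + 2)*(v + 3)*(v + 4)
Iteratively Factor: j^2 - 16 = (j - 4)*(j + 4)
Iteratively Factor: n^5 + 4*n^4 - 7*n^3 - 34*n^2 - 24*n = (n)*(n^4 + 4*n^3 - 7*n^2 - 34*n - 24) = n*(n + 4)*(n^3 - 7*n - 6) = n*(n - 3)*(n + 4)*(n^2 + 3*n + 2) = n*(n - 3)*(n + 2)*(n + 4)*(n + 1)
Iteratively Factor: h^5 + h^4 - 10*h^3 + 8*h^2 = (h)*(h^4 + h^3 - 10*h^2 + 8*h) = h*(h - 2)*(h^3 + 3*h^2 - 4*h) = h*(h - 2)*(h - 1)*(h^2 + 4*h) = h*(h - 2)*(h - 1)*(h + 4)*(h)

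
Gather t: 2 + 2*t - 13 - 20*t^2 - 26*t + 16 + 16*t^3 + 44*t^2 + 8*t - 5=16*t^3 + 24*t^2 - 16*t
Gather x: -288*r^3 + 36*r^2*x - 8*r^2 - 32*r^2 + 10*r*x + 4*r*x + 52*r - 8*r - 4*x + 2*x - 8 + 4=-288*r^3 - 40*r^2 + 44*r + x*(36*r^2 + 14*r - 2) - 4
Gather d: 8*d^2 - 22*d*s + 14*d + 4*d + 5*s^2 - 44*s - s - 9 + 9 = 8*d^2 + d*(18 - 22*s) + 5*s^2 - 45*s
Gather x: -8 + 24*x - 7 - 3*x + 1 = 21*x - 14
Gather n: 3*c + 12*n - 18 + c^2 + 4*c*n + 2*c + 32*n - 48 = c^2 + 5*c + n*(4*c + 44) - 66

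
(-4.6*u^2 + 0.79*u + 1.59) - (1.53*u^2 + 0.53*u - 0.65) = -6.13*u^2 + 0.26*u + 2.24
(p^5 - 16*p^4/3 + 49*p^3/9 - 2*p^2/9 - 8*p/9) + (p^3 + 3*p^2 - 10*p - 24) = p^5 - 16*p^4/3 + 58*p^3/9 + 25*p^2/9 - 98*p/9 - 24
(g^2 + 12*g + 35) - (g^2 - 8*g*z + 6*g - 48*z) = 8*g*z + 6*g + 48*z + 35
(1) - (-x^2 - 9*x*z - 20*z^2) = x^2 + 9*x*z + 20*z^2 + 1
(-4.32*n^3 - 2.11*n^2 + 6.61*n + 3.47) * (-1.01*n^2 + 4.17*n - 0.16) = 4.3632*n^5 - 15.8833*n^4 - 14.7836*n^3 + 24.3966*n^2 + 13.4123*n - 0.5552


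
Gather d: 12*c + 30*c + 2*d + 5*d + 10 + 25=42*c + 7*d + 35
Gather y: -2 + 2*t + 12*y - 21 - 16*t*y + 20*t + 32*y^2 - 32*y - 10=22*t + 32*y^2 + y*(-16*t - 20) - 33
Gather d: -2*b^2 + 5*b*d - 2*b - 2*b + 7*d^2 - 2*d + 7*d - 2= -2*b^2 - 4*b + 7*d^2 + d*(5*b + 5) - 2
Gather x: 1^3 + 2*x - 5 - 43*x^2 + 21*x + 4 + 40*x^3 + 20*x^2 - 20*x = 40*x^3 - 23*x^2 + 3*x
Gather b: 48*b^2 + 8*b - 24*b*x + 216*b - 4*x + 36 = 48*b^2 + b*(224 - 24*x) - 4*x + 36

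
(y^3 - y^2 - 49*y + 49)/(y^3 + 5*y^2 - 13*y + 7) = (y - 7)/(y - 1)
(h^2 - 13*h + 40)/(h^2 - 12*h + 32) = (h - 5)/(h - 4)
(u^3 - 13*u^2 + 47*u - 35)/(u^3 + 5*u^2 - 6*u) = (u^2 - 12*u + 35)/(u*(u + 6))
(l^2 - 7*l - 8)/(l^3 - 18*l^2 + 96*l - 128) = (l + 1)/(l^2 - 10*l + 16)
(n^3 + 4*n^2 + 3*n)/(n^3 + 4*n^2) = (n^2 + 4*n + 3)/(n*(n + 4))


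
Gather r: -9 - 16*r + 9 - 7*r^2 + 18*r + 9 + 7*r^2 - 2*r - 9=0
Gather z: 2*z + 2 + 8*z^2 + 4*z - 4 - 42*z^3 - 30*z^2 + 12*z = -42*z^3 - 22*z^2 + 18*z - 2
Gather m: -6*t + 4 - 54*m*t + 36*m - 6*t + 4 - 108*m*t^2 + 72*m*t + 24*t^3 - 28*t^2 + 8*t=m*(-108*t^2 + 18*t + 36) + 24*t^3 - 28*t^2 - 4*t + 8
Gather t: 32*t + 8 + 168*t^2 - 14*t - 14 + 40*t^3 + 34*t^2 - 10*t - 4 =40*t^3 + 202*t^2 + 8*t - 10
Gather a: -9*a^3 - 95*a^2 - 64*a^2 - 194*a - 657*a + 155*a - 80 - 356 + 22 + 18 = -9*a^3 - 159*a^2 - 696*a - 396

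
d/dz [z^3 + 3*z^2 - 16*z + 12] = 3*z^2 + 6*z - 16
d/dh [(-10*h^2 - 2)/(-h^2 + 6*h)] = 4*(-15*h^2 - h + 3)/(h^2*(h^2 - 12*h + 36))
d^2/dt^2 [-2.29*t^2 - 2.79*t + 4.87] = -4.58000000000000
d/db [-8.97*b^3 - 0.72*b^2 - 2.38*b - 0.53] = -26.91*b^2 - 1.44*b - 2.38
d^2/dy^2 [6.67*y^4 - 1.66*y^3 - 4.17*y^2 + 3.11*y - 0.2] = 80.04*y^2 - 9.96*y - 8.34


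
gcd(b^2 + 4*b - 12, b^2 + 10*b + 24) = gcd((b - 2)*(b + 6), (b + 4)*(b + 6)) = b + 6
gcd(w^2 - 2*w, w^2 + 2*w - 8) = w - 2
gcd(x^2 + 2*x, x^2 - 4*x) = x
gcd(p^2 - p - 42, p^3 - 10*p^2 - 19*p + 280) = p - 7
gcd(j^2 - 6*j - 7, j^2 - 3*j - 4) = j + 1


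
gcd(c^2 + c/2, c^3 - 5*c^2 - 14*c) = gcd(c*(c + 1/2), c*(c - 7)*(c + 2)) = c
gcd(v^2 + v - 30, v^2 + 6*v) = v + 6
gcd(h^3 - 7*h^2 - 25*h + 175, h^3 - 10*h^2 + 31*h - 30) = h - 5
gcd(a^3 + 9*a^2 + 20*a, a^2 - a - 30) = a + 5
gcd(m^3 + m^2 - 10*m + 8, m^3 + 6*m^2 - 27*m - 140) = m + 4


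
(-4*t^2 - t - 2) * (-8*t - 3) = 32*t^3 + 20*t^2 + 19*t + 6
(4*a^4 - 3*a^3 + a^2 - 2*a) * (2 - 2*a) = -8*a^5 + 14*a^4 - 8*a^3 + 6*a^2 - 4*a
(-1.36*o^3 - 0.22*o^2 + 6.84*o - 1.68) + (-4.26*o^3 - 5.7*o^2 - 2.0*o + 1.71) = -5.62*o^3 - 5.92*o^2 + 4.84*o + 0.03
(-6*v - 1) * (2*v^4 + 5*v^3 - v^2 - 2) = -12*v^5 - 32*v^4 + v^3 + v^2 + 12*v + 2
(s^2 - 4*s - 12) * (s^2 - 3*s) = s^4 - 7*s^3 + 36*s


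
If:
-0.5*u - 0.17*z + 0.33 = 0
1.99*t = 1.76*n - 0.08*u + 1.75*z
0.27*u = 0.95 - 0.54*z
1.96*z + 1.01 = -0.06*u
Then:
No Solution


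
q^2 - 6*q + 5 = (q - 5)*(q - 1)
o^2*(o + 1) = o^3 + o^2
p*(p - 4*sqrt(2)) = p^2 - 4*sqrt(2)*p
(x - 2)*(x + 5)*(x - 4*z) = x^3 - 4*x^2*z + 3*x^2 - 12*x*z - 10*x + 40*z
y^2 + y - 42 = (y - 6)*(y + 7)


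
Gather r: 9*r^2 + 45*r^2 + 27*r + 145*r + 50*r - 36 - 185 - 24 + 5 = 54*r^2 + 222*r - 240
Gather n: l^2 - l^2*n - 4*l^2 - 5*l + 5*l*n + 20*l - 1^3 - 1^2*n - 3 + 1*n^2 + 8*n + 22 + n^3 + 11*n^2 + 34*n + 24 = -3*l^2 + 15*l + n^3 + 12*n^2 + n*(-l^2 + 5*l + 41) + 42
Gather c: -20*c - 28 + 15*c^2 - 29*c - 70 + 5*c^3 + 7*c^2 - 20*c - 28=5*c^3 + 22*c^2 - 69*c - 126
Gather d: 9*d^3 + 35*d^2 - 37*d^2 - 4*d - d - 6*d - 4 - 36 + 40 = 9*d^3 - 2*d^2 - 11*d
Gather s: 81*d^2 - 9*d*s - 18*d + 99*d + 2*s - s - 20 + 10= 81*d^2 + 81*d + s*(1 - 9*d) - 10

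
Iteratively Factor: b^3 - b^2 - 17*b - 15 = (b - 5)*(b^2 + 4*b + 3) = (b - 5)*(b + 3)*(b + 1)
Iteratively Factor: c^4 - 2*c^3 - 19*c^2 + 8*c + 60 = (c + 3)*(c^3 - 5*c^2 - 4*c + 20) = (c - 5)*(c + 3)*(c^2 - 4) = (c - 5)*(c - 2)*(c + 3)*(c + 2)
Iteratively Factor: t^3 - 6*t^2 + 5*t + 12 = (t + 1)*(t^2 - 7*t + 12) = (t - 3)*(t + 1)*(t - 4)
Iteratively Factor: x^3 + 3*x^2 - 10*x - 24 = (x + 2)*(x^2 + x - 12) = (x + 2)*(x + 4)*(x - 3)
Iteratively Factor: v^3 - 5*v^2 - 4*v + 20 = (v + 2)*(v^2 - 7*v + 10) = (v - 5)*(v + 2)*(v - 2)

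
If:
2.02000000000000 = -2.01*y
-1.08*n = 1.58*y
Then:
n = 1.47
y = -1.00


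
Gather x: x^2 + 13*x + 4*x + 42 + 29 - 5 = x^2 + 17*x + 66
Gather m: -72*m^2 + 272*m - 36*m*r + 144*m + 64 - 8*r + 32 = -72*m^2 + m*(416 - 36*r) - 8*r + 96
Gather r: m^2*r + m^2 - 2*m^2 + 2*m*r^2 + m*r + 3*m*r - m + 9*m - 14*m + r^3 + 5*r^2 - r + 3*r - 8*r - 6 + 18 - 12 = -m^2 - 6*m + r^3 + r^2*(2*m + 5) + r*(m^2 + 4*m - 6)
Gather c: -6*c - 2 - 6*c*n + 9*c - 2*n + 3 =c*(3 - 6*n) - 2*n + 1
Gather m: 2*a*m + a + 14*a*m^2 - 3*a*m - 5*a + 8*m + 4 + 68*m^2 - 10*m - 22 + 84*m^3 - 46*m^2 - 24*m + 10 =-4*a + 84*m^3 + m^2*(14*a + 22) + m*(-a - 26) - 8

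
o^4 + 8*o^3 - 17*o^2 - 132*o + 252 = (o - 3)*(o - 2)*(o + 6)*(o + 7)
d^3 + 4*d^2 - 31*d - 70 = (d - 5)*(d + 2)*(d + 7)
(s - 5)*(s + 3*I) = s^2 - 5*s + 3*I*s - 15*I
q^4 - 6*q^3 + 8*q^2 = q^2*(q - 4)*(q - 2)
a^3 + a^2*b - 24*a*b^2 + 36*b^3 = (a - 3*b)*(a - 2*b)*(a + 6*b)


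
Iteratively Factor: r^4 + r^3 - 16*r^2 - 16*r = (r + 1)*(r^3 - 16*r) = r*(r + 1)*(r^2 - 16) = r*(r + 1)*(r + 4)*(r - 4)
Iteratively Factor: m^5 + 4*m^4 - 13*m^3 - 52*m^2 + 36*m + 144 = (m + 4)*(m^4 - 13*m^2 + 36) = (m + 3)*(m + 4)*(m^3 - 3*m^2 - 4*m + 12) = (m - 2)*(m + 3)*(m + 4)*(m^2 - m - 6) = (m - 2)*(m + 2)*(m + 3)*(m + 4)*(m - 3)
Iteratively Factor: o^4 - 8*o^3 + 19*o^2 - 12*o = (o - 4)*(o^3 - 4*o^2 + 3*o) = (o - 4)*(o - 1)*(o^2 - 3*o) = (o - 4)*(o - 3)*(o - 1)*(o)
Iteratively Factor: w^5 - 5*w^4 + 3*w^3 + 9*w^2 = (w)*(w^4 - 5*w^3 + 3*w^2 + 9*w) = w*(w + 1)*(w^3 - 6*w^2 + 9*w) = w*(w - 3)*(w + 1)*(w^2 - 3*w) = w*(w - 3)^2*(w + 1)*(w)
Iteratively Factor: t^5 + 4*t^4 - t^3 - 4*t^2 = (t + 4)*(t^4 - t^2) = t*(t + 4)*(t^3 - t) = t*(t + 1)*(t + 4)*(t^2 - t) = t*(t - 1)*(t + 1)*(t + 4)*(t)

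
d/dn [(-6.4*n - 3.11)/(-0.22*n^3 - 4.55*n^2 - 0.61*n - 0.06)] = (1.408*n^3 + 29.12*n^2 + 3.904*n - (6.4*n + 3.11)*(0.66*n^2 + 9.1*n + 0.61) + 0.384)/(0.22*n^3 + 4.55*n^2 + 0.61*n + 0.06)^2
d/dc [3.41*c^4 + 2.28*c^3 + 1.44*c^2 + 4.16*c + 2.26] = 13.64*c^3 + 6.84*c^2 + 2.88*c + 4.16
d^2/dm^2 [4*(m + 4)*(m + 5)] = 8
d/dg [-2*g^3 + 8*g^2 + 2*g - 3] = -6*g^2 + 16*g + 2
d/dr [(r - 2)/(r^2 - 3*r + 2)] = -1/(r^2 - 2*r + 1)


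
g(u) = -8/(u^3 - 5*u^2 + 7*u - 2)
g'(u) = -8*(-3*u^2 + 10*u - 7)/(u^3 - 5*u^2 + 7*u - 2)^2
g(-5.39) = 0.02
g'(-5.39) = 0.01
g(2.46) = 52.96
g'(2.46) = 194.49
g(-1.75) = 0.23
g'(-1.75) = 0.22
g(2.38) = 44.27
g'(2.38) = 47.32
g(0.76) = -9.19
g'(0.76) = 11.95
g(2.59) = 219.05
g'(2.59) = 7343.32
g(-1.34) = 0.35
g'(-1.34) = 0.40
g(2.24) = 47.46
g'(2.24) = -97.74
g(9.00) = -0.02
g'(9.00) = 0.01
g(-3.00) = 0.08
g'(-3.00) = 0.06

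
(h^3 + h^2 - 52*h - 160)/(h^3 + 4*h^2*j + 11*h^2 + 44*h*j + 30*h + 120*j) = (h^2 - 4*h - 32)/(h^2 + 4*h*j + 6*h + 24*j)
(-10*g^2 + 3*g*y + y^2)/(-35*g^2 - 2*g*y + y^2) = (-2*g + y)/(-7*g + y)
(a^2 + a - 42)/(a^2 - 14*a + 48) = (a + 7)/(a - 8)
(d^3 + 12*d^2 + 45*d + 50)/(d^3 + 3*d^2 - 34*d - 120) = (d^2 + 7*d + 10)/(d^2 - 2*d - 24)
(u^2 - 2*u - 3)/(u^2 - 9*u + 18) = (u + 1)/(u - 6)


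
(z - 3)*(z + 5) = z^2 + 2*z - 15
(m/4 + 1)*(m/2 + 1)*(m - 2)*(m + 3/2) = m^4/8 + 11*m^3/16 + m^2/4 - 11*m/4 - 3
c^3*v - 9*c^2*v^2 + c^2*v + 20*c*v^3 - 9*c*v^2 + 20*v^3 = (c - 5*v)*(c - 4*v)*(c*v + v)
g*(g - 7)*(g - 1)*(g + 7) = g^4 - g^3 - 49*g^2 + 49*g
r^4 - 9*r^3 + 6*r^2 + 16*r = r*(r - 8)*(r - 2)*(r + 1)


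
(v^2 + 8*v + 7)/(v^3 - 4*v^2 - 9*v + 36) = (v^2 + 8*v + 7)/(v^3 - 4*v^2 - 9*v + 36)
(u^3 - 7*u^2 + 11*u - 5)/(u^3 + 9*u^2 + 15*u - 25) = (u^2 - 6*u + 5)/(u^2 + 10*u + 25)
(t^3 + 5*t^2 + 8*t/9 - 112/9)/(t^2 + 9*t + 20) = (t^2 + t - 28/9)/(t + 5)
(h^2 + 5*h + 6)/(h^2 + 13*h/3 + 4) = 3*(h + 2)/(3*h + 4)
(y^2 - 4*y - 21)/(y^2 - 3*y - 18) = (y - 7)/(y - 6)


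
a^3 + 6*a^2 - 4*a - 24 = (a - 2)*(a + 2)*(a + 6)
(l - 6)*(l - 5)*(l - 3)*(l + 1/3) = l^4 - 41*l^3/3 + 175*l^2/3 - 69*l - 30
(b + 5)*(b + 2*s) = b^2 + 2*b*s + 5*b + 10*s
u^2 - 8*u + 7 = (u - 7)*(u - 1)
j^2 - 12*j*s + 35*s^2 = (j - 7*s)*(j - 5*s)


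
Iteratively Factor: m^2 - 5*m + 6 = (m - 3)*(m - 2)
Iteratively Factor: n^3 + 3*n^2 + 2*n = (n + 2)*(n^2 + n) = (n + 1)*(n + 2)*(n)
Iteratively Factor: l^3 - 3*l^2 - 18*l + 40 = (l + 4)*(l^2 - 7*l + 10) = (l - 5)*(l + 4)*(l - 2)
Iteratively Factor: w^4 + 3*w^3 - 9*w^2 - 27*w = (w)*(w^3 + 3*w^2 - 9*w - 27) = w*(w + 3)*(w^2 - 9) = w*(w - 3)*(w + 3)*(w + 3)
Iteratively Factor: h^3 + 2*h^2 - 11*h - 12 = (h + 4)*(h^2 - 2*h - 3) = (h + 1)*(h + 4)*(h - 3)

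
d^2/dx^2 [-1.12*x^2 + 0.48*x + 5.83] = -2.24000000000000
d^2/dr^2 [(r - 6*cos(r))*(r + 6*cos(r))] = 74 - 144*sin(r)^2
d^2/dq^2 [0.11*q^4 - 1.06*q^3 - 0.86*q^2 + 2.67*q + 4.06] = 1.32*q^2 - 6.36*q - 1.72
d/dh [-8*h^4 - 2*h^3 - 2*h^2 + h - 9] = -32*h^3 - 6*h^2 - 4*h + 1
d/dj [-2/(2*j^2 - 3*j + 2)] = 2*(4*j - 3)/(2*j^2 - 3*j + 2)^2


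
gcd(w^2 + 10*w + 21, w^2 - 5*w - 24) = w + 3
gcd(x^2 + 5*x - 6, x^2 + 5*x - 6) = x^2 + 5*x - 6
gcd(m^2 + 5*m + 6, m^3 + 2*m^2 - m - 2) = m + 2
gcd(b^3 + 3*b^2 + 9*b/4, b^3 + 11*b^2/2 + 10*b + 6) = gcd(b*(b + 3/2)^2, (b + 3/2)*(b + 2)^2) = b + 3/2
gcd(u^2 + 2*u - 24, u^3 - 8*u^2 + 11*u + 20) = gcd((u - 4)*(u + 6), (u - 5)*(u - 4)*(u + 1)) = u - 4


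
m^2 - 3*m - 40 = (m - 8)*(m + 5)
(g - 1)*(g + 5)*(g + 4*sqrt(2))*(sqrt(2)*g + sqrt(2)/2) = sqrt(2)*g^4 + 9*sqrt(2)*g^3/2 + 8*g^3 - 3*sqrt(2)*g^2 + 36*g^2 - 24*g - 5*sqrt(2)*g/2 - 20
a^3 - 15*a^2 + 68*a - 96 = (a - 8)*(a - 4)*(a - 3)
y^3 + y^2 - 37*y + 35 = (y - 5)*(y - 1)*(y + 7)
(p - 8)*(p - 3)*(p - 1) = p^3 - 12*p^2 + 35*p - 24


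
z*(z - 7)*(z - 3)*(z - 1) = z^4 - 11*z^3 + 31*z^2 - 21*z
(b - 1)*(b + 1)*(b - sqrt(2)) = b^3 - sqrt(2)*b^2 - b + sqrt(2)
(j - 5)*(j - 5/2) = j^2 - 15*j/2 + 25/2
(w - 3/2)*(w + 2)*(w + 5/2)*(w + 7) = w^4 + 10*w^3 + 77*w^2/4 - 79*w/4 - 105/2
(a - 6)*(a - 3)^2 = a^3 - 12*a^2 + 45*a - 54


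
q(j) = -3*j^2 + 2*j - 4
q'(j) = 2 - 6*j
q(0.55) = -3.81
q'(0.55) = -1.30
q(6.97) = -135.80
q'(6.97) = -39.82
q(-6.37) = -138.47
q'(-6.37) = 40.22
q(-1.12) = -10.00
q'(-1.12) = 8.72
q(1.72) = -9.44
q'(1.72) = -8.32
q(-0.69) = -6.81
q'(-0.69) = 6.14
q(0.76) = -4.21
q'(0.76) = -2.56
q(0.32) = -3.67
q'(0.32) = 0.08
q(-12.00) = -460.00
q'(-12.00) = 74.00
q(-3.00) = -37.00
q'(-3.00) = 20.00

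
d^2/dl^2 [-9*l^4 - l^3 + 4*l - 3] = 6*l*(-18*l - 1)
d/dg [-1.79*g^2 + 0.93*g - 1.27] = 0.93 - 3.58*g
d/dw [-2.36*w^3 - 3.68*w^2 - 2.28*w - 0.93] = -7.08*w^2 - 7.36*w - 2.28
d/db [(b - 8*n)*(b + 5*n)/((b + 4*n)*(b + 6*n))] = n*(13*b^2 + 128*b*n + 328*n^2)/(b^4 + 20*b^3*n + 148*b^2*n^2 + 480*b*n^3 + 576*n^4)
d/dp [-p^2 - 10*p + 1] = -2*p - 10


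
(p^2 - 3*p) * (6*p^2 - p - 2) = 6*p^4 - 19*p^3 + p^2 + 6*p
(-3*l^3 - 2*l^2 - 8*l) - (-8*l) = -3*l^3 - 2*l^2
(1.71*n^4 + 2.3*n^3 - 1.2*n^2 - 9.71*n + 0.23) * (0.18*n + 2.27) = 0.3078*n^5 + 4.2957*n^4 + 5.005*n^3 - 4.4718*n^2 - 22.0003*n + 0.5221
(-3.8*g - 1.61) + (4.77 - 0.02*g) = 3.16 - 3.82*g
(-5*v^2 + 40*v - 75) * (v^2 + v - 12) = -5*v^4 + 35*v^3 + 25*v^2 - 555*v + 900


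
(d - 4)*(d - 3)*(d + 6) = d^3 - d^2 - 30*d + 72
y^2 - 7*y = y*(y - 7)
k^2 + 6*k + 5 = (k + 1)*(k + 5)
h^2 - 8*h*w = h*(h - 8*w)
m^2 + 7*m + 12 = (m + 3)*(m + 4)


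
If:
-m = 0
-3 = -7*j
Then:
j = 3/7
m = 0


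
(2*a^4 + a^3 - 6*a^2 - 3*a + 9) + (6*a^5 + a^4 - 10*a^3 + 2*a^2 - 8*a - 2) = 6*a^5 + 3*a^4 - 9*a^3 - 4*a^2 - 11*a + 7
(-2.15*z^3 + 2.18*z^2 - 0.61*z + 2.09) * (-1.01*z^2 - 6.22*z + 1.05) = 2.1715*z^5 + 11.1712*z^4 - 15.201*z^3 + 3.9723*z^2 - 13.6403*z + 2.1945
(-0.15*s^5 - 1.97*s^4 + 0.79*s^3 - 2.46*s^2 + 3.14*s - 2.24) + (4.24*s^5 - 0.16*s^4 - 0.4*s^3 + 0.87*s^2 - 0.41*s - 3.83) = 4.09*s^5 - 2.13*s^4 + 0.39*s^3 - 1.59*s^2 + 2.73*s - 6.07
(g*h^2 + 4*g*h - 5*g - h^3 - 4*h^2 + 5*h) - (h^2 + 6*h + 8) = g*h^2 + 4*g*h - 5*g - h^3 - 5*h^2 - h - 8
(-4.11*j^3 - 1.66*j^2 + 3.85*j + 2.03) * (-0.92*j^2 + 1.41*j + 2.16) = 3.7812*j^5 - 4.2679*j^4 - 14.7602*j^3 - 0.0247000000000002*j^2 + 11.1783*j + 4.3848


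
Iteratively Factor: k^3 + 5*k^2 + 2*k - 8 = (k - 1)*(k^2 + 6*k + 8) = (k - 1)*(k + 2)*(k + 4)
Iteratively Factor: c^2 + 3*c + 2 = (c + 1)*(c + 2)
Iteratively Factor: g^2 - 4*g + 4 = (g - 2)*(g - 2)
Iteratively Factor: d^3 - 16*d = (d)*(d^2 - 16) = d*(d - 4)*(d + 4)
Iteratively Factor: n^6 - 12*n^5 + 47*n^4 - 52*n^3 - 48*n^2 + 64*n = (n + 1)*(n^5 - 13*n^4 + 60*n^3 - 112*n^2 + 64*n) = (n - 4)*(n + 1)*(n^4 - 9*n^3 + 24*n^2 - 16*n) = (n - 4)^2*(n + 1)*(n^3 - 5*n^2 + 4*n) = (n - 4)^2*(n - 1)*(n + 1)*(n^2 - 4*n) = n*(n - 4)^2*(n - 1)*(n + 1)*(n - 4)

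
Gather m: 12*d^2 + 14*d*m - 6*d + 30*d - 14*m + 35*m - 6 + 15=12*d^2 + 24*d + m*(14*d + 21) + 9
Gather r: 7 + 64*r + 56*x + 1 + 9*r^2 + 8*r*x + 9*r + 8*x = 9*r^2 + r*(8*x + 73) + 64*x + 8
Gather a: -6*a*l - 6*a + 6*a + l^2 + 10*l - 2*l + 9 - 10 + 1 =-6*a*l + l^2 + 8*l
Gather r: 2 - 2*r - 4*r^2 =-4*r^2 - 2*r + 2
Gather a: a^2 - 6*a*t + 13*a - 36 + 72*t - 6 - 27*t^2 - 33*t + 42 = a^2 + a*(13 - 6*t) - 27*t^2 + 39*t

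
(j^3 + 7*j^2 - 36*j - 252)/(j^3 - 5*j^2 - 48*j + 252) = (j + 6)/(j - 6)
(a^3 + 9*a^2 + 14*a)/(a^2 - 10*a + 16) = a*(a^2 + 9*a + 14)/(a^2 - 10*a + 16)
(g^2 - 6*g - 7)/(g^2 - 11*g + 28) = (g + 1)/(g - 4)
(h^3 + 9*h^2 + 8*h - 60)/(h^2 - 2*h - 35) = (h^2 + 4*h - 12)/(h - 7)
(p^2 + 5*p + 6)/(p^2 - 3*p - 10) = (p + 3)/(p - 5)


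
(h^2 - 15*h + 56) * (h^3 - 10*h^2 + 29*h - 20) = h^5 - 25*h^4 + 235*h^3 - 1015*h^2 + 1924*h - 1120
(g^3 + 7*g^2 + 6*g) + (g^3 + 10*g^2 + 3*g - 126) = 2*g^3 + 17*g^2 + 9*g - 126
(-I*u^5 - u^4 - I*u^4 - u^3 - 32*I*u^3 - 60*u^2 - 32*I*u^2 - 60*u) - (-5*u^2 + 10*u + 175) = -I*u^5 - u^4 - I*u^4 - u^3 - 32*I*u^3 - 55*u^2 - 32*I*u^2 - 70*u - 175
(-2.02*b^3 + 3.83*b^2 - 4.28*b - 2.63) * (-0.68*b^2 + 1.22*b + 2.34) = 1.3736*b^5 - 5.0688*b^4 + 2.8562*b^3 + 5.529*b^2 - 13.2238*b - 6.1542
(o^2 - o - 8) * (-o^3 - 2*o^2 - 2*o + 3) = -o^5 - o^4 + 8*o^3 + 21*o^2 + 13*o - 24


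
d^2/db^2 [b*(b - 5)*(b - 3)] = 6*b - 16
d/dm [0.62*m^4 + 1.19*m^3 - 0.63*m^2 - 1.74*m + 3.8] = 2.48*m^3 + 3.57*m^2 - 1.26*m - 1.74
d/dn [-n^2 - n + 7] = -2*n - 1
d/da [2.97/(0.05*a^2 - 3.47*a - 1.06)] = (10.3059 - 0.297*a)/(-0.05*a^2 + 3.47*a + 1.06)^2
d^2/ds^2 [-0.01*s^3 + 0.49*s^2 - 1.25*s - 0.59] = 0.98 - 0.06*s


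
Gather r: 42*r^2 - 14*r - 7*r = 42*r^2 - 21*r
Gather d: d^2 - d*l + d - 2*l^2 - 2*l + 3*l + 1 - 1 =d^2 + d*(1 - l) - 2*l^2 + l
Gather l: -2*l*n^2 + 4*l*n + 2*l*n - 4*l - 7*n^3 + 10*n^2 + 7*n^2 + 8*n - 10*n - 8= l*(-2*n^2 + 6*n - 4) - 7*n^3 + 17*n^2 - 2*n - 8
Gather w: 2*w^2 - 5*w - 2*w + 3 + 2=2*w^2 - 7*w + 5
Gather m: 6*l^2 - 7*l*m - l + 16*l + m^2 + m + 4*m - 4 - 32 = 6*l^2 + 15*l + m^2 + m*(5 - 7*l) - 36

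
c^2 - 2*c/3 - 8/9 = (c - 4/3)*(c + 2/3)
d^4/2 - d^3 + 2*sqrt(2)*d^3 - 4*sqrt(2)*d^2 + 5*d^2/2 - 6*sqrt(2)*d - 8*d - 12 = (d/2 + sqrt(2))*(d - 3)*(d + 1)*(d + 2*sqrt(2))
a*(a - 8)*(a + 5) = a^3 - 3*a^2 - 40*a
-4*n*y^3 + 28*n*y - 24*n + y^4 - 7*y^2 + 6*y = (-4*n + y)*(y - 2)*(y - 1)*(y + 3)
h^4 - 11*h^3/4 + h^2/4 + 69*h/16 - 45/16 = (h - 3/2)^2*(h - 1)*(h + 5/4)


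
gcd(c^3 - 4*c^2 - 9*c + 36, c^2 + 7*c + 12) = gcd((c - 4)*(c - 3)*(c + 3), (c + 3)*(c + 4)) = c + 3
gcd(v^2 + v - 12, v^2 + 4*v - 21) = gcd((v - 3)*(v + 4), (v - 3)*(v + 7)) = v - 3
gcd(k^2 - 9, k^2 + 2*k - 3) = k + 3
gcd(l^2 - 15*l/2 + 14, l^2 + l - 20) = l - 4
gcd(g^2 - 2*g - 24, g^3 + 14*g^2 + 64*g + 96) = g + 4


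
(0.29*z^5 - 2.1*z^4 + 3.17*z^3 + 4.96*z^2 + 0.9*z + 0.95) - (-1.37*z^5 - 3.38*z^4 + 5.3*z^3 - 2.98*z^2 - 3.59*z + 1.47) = 1.66*z^5 + 1.28*z^4 - 2.13*z^3 + 7.94*z^2 + 4.49*z - 0.52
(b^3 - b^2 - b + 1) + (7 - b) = b^3 - b^2 - 2*b + 8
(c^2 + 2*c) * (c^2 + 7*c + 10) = c^4 + 9*c^3 + 24*c^2 + 20*c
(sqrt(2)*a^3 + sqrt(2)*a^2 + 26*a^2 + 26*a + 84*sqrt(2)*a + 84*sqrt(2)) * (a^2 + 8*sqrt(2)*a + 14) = sqrt(2)*a^5 + sqrt(2)*a^4 + 42*a^4 + 42*a^3 + 306*sqrt(2)*a^3 + 306*sqrt(2)*a^2 + 1708*a^2 + 1176*sqrt(2)*a + 1708*a + 1176*sqrt(2)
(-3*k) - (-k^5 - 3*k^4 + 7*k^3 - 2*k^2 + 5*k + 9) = k^5 + 3*k^4 - 7*k^3 + 2*k^2 - 8*k - 9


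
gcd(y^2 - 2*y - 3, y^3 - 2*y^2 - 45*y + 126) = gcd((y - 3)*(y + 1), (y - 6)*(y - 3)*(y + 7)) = y - 3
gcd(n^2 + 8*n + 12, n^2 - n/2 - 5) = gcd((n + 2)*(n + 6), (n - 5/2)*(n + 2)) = n + 2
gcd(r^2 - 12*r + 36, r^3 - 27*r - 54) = r - 6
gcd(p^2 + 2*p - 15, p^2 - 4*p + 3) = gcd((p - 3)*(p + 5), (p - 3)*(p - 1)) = p - 3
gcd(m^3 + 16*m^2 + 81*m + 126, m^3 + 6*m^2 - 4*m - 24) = m + 6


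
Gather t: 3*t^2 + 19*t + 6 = 3*t^2 + 19*t + 6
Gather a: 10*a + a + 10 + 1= 11*a + 11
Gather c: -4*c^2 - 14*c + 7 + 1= -4*c^2 - 14*c + 8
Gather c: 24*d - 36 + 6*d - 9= 30*d - 45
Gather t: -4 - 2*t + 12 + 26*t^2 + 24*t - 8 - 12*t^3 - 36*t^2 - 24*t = -12*t^3 - 10*t^2 - 2*t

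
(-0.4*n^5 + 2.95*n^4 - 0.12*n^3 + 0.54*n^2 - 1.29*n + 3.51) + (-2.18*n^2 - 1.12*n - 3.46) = -0.4*n^5 + 2.95*n^4 - 0.12*n^3 - 1.64*n^2 - 2.41*n + 0.0499999999999998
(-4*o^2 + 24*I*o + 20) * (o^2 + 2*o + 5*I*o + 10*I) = -4*o^4 - 8*o^3 + 4*I*o^3 - 100*o^2 + 8*I*o^2 - 200*o + 100*I*o + 200*I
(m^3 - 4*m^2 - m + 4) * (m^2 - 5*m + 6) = m^5 - 9*m^4 + 25*m^3 - 15*m^2 - 26*m + 24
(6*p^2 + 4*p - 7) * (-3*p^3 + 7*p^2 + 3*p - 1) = -18*p^5 + 30*p^4 + 67*p^3 - 43*p^2 - 25*p + 7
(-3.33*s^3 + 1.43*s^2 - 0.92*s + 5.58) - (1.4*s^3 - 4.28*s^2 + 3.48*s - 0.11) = -4.73*s^3 + 5.71*s^2 - 4.4*s + 5.69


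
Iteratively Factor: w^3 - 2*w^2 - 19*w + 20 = (w - 5)*(w^2 + 3*w - 4) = (w - 5)*(w - 1)*(w + 4)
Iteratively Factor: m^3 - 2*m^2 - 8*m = (m - 4)*(m^2 + 2*m) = m*(m - 4)*(m + 2)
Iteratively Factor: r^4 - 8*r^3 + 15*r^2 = (r - 5)*(r^3 - 3*r^2) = (r - 5)*(r - 3)*(r^2) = r*(r - 5)*(r - 3)*(r)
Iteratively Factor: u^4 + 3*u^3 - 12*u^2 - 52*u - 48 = (u + 2)*(u^3 + u^2 - 14*u - 24) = (u - 4)*(u + 2)*(u^2 + 5*u + 6) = (u - 4)*(u + 2)^2*(u + 3)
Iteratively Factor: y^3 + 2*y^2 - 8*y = (y)*(y^2 + 2*y - 8) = y*(y + 4)*(y - 2)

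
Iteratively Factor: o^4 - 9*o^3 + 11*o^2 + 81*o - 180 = (o + 3)*(o^3 - 12*o^2 + 47*o - 60) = (o - 4)*(o + 3)*(o^2 - 8*o + 15) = (o - 4)*(o - 3)*(o + 3)*(o - 5)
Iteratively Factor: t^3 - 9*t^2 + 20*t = (t - 5)*(t^2 - 4*t) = t*(t - 5)*(t - 4)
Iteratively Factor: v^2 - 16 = (v - 4)*(v + 4)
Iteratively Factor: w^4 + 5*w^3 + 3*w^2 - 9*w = (w - 1)*(w^3 + 6*w^2 + 9*w) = (w - 1)*(w + 3)*(w^2 + 3*w) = (w - 1)*(w + 3)^2*(w)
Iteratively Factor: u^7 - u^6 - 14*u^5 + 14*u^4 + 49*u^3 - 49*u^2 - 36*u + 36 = (u + 2)*(u^6 - 3*u^5 - 8*u^4 + 30*u^3 - 11*u^2 - 27*u + 18) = (u + 2)*(u + 3)*(u^5 - 6*u^4 + 10*u^3 - 11*u + 6) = (u + 1)*(u + 2)*(u + 3)*(u^4 - 7*u^3 + 17*u^2 - 17*u + 6) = (u - 2)*(u + 1)*(u + 2)*(u + 3)*(u^3 - 5*u^2 + 7*u - 3) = (u - 3)*(u - 2)*(u + 1)*(u + 2)*(u + 3)*(u^2 - 2*u + 1) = (u - 3)*(u - 2)*(u - 1)*(u + 1)*(u + 2)*(u + 3)*(u - 1)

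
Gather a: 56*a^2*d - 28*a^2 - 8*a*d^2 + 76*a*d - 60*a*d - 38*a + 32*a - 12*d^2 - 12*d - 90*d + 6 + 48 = a^2*(56*d - 28) + a*(-8*d^2 + 16*d - 6) - 12*d^2 - 102*d + 54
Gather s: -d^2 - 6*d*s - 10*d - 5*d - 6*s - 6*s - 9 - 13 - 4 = -d^2 - 15*d + s*(-6*d - 12) - 26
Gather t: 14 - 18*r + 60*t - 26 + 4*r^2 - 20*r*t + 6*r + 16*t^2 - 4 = 4*r^2 - 12*r + 16*t^2 + t*(60 - 20*r) - 16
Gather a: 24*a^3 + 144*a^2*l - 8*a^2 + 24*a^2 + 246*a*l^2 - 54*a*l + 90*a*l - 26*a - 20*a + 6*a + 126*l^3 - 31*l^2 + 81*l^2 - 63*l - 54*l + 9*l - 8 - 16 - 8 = 24*a^3 + a^2*(144*l + 16) + a*(246*l^2 + 36*l - 40) + 126*l^3 + 50*l^2 - 108*l - 32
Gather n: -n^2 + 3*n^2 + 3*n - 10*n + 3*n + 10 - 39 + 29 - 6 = 2*n^2 - 4*n - 6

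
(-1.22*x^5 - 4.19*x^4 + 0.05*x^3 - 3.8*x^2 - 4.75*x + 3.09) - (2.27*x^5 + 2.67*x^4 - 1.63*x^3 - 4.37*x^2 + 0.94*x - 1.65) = -3.49*x^5 - 6.86*x^4 + 1.68*x^3 + 0.57*x^2 - 5.69*x + 4.74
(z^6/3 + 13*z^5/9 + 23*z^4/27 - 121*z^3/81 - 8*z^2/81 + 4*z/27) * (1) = z^6/3 + 13*z^5/9 + 23*z^4/27 - 121*z^3/81 - 8*z^2/81 + 4*z/27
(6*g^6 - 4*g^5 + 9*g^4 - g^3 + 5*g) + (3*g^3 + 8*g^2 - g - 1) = 6*g^6 - 4*g^5 + 9*g^4 + 2*g^3 + 8*g^2 + 4*g - 1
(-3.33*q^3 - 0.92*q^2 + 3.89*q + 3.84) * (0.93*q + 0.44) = -3.0969*q^4 - 2.3208*q^3 + 3.2129*q^2 + 5.2828*q + 1.6896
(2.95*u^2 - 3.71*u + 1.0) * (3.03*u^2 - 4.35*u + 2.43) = 8.9385*u^4 - 24.0738*u^3 + 26.337*u^2 - 13.3653*u + 2.43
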